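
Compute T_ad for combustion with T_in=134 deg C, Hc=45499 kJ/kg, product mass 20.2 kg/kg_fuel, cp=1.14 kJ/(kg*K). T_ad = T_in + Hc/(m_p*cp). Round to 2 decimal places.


T_ad = T_in + Hc / (m_p * cp)
Denominator = 20.2 * 1.14 = 23.0280
Temperature rise = 45499 / 23.0280 = 1975.81 K
T_ad = 134 + 1975.81 = 2109.81 deg C


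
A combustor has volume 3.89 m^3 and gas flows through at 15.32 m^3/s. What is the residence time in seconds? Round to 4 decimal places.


tau = V / Q_flow
tau = 3.89 / 15.32 = 0.2539 s


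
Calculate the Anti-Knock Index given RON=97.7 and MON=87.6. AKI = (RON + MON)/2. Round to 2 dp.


AKI = (RON + MON) / 2
AKI = (97.7 + 87.6) / 2
AKI = 185.3 / 2 = 92.65


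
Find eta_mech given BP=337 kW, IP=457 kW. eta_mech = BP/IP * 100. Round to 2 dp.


eta_mech = (BP / IP) * 100
Ratio = 337 / 457 = 0.7374
eta_mech = 0.7374 * 100 = 73.74%


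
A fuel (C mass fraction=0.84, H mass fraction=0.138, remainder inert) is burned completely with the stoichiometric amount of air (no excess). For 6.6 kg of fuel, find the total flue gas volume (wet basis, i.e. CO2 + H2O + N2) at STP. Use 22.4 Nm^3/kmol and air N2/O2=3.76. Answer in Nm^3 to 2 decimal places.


Per kg fuel: CO2 = (C/12 kmol)*22.4 = (0.84/12)*22.4 = 1.56800 Nm^3
Per kg fuel: H2O = (H/2 kmol)*22.4 = (0.138/2)*22.4 = 1.54560 Nm^3
O2 needed per kg fuel = C/12 + H/4 = 0.84/12 + 0.138/4 = 0.10450000 kmol
Per kg fuel: N2 = O2*3.76*22.4 = 0.10450000*3.76*22.4 = 8.80141 Nm^3
Total per kg = 1.56800 + 1.54560 + 8.80141 = 11.91501 Nm^3
Total = 11.91501 * 6.6 = 78.64 Nm^3


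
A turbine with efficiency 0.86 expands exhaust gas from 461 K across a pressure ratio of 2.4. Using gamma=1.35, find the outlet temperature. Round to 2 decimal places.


T_out = T_in * (1 - eta * (1 - PR^(-(gamma-1)/gamma)))
Exponent = -(1.35-1)/1.35 = -0.25925926
PR^exp = 2.4^(-0.25925926) = 0.79694200
Factor = 1 - 0.86*(1 - 0.79694200) = 0.82537012
T_out = 461 * 0.82537012 = 380.50 K


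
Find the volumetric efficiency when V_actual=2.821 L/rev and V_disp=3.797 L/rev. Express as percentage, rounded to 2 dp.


eta_v = (V_actual / V_disp) * 100
Ratio = 2.821 / 3.797 = 0.7430
eta_v = 0.7430 * 100 = 74.30%


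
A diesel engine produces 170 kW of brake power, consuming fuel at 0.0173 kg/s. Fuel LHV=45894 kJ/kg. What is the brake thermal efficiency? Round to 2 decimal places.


eta_BTE = (BP / (mf * LHV)) * 100
Denominator = 0.0173 * 45894 = 793.9662 kW
eta_BTE = (170 / 793.9662) * 100 = 21.41%


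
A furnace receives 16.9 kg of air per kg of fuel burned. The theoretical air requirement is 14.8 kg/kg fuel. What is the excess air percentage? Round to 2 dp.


Excess air = actual - stoichiometric = 16.9 - 14.8 = 2.10 kg/kg fuel
Excess air % = (excess / stoich) * 100 = (2.10 / 14.8) * 100 = 14.19%


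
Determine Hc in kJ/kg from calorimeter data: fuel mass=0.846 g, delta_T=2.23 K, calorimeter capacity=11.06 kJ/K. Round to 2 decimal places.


Hc = C_cal * delta_T / m_fuel
Q_released = 11.06 * 2.23 = 24.6638 kJ
m_fuel = 0.846 g = 0.846/1000 kg = 0.000846 kg
Hc = 24.6638 / 0.000846 = 29153.43 kJ/kg


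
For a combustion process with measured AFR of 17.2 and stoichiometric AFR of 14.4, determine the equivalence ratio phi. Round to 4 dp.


phi = AFR_stoich / AFR_actual
phi = 14.4 / 17.2 = 0.8372


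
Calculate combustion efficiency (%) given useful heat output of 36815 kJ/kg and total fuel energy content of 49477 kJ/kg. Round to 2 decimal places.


Efficiency = (Q_useful / Q_fuel) * 100
Efficiency = (36815 / 49477) * 100
Efficiency = 0.7441 * 100 = 74.41%


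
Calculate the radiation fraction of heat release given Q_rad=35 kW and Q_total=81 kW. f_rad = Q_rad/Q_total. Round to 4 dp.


f_rad = Q_rad / Q_total
f_rad = 35 / 81 = 0.4321


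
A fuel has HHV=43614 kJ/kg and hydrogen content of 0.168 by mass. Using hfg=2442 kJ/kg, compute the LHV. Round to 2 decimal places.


LHV = HHV - hfg * 9 * H
Water correction = 2442 * 9 * 0.168 = 3692.304 kJ/kg
LHV = 43614 - 3692.304 = 39921.70 kJ/kg


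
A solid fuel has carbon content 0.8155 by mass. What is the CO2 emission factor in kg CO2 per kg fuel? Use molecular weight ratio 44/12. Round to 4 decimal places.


EF = C_frac * (M_CO2 / M_C)
EF = 0.8155 * (44/12)
EF = 0.8155 * 3.666667 = 2.9902 kg_CO2/kg_fuel


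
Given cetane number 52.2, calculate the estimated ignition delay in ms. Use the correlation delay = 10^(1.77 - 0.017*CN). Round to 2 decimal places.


delay = 10^(1.77 - 0.017*CN)
Exponent = 1.77 - 0.017*52.2 = 0.8826
delay = 10^0.8826 = 7.63 ms


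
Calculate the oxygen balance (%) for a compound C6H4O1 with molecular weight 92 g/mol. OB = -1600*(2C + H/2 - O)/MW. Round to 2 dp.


OB = -1600 * (2C + H/2 - O) / MW
Inner = 2*6 + 4/2 - 1 = 13.00
OB = -1600 * 13.00 / 92 = -226.09%


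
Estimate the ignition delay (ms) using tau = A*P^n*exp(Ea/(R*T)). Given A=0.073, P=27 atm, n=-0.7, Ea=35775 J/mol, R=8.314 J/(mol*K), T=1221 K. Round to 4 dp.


tau = A * P^n * exp(Ea/(R*T))
P^n = 27^(-0.7) = 0.09955094
Ea/(R*T) = 35775/(8.314*1221) = 3.524147
exp(Ea/(R*T)) = 33.924808
tau = 0.073 * 0.09955094 * 33.924808 = 0.2465 ms


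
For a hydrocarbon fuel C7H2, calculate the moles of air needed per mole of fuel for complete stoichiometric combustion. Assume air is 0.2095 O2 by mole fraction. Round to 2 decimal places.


Balanced combustion: C7H2 + 7.5 O2 -> 7 CO2 + 1 H2O
O2 needed = C + H/4 = 7 + 2/4 = 7.50 moles
Air moles = O2 / 0.2095 = 7.50 / 0.2095 = 35.80 moles air


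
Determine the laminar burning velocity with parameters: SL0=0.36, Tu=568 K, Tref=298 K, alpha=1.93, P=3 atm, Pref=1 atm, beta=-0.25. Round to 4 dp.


SL = SL0 * (Tu/Tref)^alpha * (P/Pref)^beta
T ratio = 568/298 = 1.90604027
(T ratio)^alpha = 1.90604027^1.93 = 3.472601
(P/Pref)^beta = 3^(-0.25) = 0.759836
SL = 0.36 * 3.472601 * 0.759836 = 0.9499 m/s


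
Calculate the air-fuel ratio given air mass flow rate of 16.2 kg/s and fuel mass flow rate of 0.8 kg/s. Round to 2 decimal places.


AFR = m_air / m_fuel
AFR = 16.2 / 0.8 = 20.25


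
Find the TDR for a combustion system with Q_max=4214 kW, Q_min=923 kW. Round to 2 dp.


TDR = Q_max / Q_min
TDR = 4214 / 923 = 4.57


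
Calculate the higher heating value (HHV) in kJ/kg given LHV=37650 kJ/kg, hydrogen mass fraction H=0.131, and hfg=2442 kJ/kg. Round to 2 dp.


HHV = LHV + hfg * 9 * H
Water addition = 2442 * 9 * 0.131 = 2879.118 kJ/kg
HHV = 37650 + 2879.118 = 40529.12 kJ/kg


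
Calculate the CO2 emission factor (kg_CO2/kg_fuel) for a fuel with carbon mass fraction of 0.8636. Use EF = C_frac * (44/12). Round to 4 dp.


EF = C_frac * (M_CO2 / M_C)
EF = 0.8636 * (44/12)
EF = 0.8636 * 3.666667 = 3.1665 kg_CO2/kg_fuel


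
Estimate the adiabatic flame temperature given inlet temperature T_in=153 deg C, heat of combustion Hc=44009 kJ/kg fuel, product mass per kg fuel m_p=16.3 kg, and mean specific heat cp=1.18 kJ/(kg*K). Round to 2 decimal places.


T_ad = T_in + Hc / (m_p * cp)
Denominator = 16.3 * 1.18 = 19.2340
Temperature rise = 44009 / 19.2340 = 2288.08 K
T_ad = 153 + 2288.08 = 2441.08 deg C


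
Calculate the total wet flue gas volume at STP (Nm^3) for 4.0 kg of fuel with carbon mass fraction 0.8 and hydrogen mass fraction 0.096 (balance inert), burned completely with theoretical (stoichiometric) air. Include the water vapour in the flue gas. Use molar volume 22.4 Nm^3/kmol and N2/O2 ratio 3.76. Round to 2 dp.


Per kg fuel: CO2 = (C/12 kmol)*22.4 = (0.8/12)*22.4 = 1.49333 Nm^3
Per kg fuel: H2O = (H/2 kmol)*22.4 = (0.096/2)*22.4 = 1.07520 Nm^3
O2 needed per kg fuel = C/12 + H/4 = 0.8/12 + 0.096/4 = 0.09066667 kmol
Per kg fuel: N2 = O2*3.76*22.4 = 0.09066667*3.76*22.4 = 7.63631 Nm^3
Total per kg = 1.49333 + 1.07520 + 7.63631 = 10.20484 Nm^3
Total = 10.20484 * 4.0 = 40.82 Nm^3


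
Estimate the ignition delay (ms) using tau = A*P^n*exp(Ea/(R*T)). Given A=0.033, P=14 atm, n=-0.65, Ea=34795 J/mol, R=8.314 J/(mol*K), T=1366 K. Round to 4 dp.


tau = A * P^n * exp(Ea/(R*T))
P^n = 14^(-0.65) = 0.17989404
Ea/(R*T) = 34795/(8.314*1366) = 3.063770
exp(Ea/(R*T)) = 21.408108
tau = 0.033 * 0.17989404 * 21.408108 = 0.1271 ms


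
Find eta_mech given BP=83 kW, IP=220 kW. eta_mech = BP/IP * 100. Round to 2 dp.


eta_mech = (BP / IP) * 100
Ratio = 83 / 220 = 0.3773
eta_mech = 0.3773 * 100 = 37.73%


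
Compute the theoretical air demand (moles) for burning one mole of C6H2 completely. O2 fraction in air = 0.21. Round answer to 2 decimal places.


Balanced combustion: C6H2 + 6.5 O2 -> 6 CO2 + 1 H2O
O2 needed = C + H/4 = 6 + 2/4 = 6.50 moles
Air moles = O2 / 0.21 = 6.50 / 0.21 = 30.95 moles air


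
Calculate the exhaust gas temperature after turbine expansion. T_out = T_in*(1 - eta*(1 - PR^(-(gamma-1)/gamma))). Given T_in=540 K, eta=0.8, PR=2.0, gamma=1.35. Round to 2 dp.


T_out = T_in * (1 - eta * (1 - PR^(-(gamma-1)/gamma)))
Exponent = -(1.35-1)/1.35 = -0.25925926
PR^exp = 2.0^(-0.25925926) = 0.83551680
Factor = 1 - 0.8*(1 - 0.83551680) = 0.86841344
T_out = 540 * 0.86841344 = 468.94 K


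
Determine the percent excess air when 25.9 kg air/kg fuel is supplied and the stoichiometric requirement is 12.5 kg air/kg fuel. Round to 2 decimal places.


Excess air = actual - stoichiometric = 25.9 - 12.5 = 13.40 kg/kg fuel
Excess air % = (excess / stoich) * 100 = (13.40 / 12.5) * 100 = 107.20%


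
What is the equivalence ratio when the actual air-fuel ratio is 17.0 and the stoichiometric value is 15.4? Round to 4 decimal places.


phi = AFR_stoich / AFR_actual
phi = 15.4 / 17.0 = 0.9059


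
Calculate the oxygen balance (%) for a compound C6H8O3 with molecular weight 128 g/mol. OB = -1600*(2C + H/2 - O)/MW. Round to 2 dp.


OB = -1600 * (2C + H/2 - O) / MW
Inner = 2*6 + 8/2 - 3 = 13.00
OB = -1600 * 13.00 / 128 = -162.50%


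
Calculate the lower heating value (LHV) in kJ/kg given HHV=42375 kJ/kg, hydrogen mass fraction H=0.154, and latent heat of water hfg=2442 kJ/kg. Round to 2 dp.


LHV = HHV - hfg * 9 * H
Water correction = 2442 * 9 * 0.154 = 3384.612 kJ/kg
LHV = 42375 - 3384.612 = 38990.39 kJ/kg


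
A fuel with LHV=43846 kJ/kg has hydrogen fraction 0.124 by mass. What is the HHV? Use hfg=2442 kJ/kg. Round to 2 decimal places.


HHV = LHV + hfg * 9 * H
Water addition = 2442 * 9 * 0.124 = 2725.272 kJ/kg
HHV = 43846 + 2725.272 = 46571.27 kJ/kg


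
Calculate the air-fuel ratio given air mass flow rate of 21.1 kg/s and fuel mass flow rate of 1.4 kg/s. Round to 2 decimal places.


AFR = m_air / m_fuel
AFR = 21.1 / 1.4 = 15.07


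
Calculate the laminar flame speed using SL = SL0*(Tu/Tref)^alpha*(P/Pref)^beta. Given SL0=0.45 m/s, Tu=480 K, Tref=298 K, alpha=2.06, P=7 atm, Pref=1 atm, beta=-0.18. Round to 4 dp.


SL = SL0 * (Tu/Tref)^alpha * (P/Pref)^beta
T ratio = 480/298 = 1.61073826
(T ratio)^alpha = 1.61073826^2.06 = 2.669755
(P/Pref)^beta = 7^(-0.18) = 0.704502
SL = 0.45 * 2.669755 * 0.704502 = 0.8464 m/s


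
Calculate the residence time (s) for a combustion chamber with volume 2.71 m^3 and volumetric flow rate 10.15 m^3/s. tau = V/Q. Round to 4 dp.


tau = V / Q_flow
tau = 2.71 / 10.15 = 0.2670 s


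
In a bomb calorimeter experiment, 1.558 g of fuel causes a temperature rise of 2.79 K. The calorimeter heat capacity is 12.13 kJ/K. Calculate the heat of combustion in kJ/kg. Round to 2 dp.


Hc = C_cal * delta_T / m_fuel
Q_released = 12.13 * 2.79 = 33.8427 kJ
m_fuel = 1.558 g = 1.558/1000 kg = 0.001558 kg
Hc = 33.8427 / 0.001558 = 21721.89 kJ/kg


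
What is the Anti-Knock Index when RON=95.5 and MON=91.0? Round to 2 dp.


AKI = (RON + MON) / 2
AKI = (95.5 + 91.0) / 2
AKI = 186.5 / 2 = 93.25


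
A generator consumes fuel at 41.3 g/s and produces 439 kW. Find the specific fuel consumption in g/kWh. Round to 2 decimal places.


SFC = (mf / BP) * 3600
Rate = 41.3 / 439 = 0.094077 g/(s*kW)
SFC = 0.094077 * 3600 = 338.68 g/kWh


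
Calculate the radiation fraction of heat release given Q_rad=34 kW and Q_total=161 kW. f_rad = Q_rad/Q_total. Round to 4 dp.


f_rad = Q_rad / Q_total
f_rad = 34 / 161 = 0.2112


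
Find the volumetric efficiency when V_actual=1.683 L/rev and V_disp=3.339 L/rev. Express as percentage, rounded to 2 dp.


eta_v = (V_actual / V_disp) * 100
Ratio = 1.683 / 3.339 = 0.5040
eta_v = 0.5040 * 100 = 50.40%


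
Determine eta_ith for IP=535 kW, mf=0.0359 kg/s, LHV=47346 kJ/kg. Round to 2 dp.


eta_ith = (IP / (mf * LHV)) * 100
Denominator = 0.0359 * 47346 = 1699.7214 kW
eta_ith = (535 / 1699.7214) * 100 = 31.48%


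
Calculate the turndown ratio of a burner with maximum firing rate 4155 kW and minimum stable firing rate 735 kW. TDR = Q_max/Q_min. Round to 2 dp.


TDR = Q_max / Q_min
TDR = 4155 / 735 = 5.65


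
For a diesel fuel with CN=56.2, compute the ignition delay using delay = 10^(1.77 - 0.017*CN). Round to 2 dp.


delay = 10^(1.77 - 0.017*CN)
Exponent = 1.77 - 0.017*56.2 = 0.8146
delay = 10^0.8146 = 6.53 ms


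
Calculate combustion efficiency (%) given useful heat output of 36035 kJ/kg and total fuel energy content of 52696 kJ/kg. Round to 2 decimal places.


Efficiency = (Q_useful / Q_fuel) * 100
Efficiency = (36035 / 52696) * 100
Efficiency = 0.6838 * 100 = 68.38%


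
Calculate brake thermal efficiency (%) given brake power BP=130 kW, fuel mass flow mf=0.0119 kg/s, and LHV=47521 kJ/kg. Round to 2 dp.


eta_BTE = (BP / (mf * LHV)) * 100
Denominator = 0.0119 * 47521 = 565.4999 kW
eta_BTE = (130 / 565.4999) * 100 = 22.99%


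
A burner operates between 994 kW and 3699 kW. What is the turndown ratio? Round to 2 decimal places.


TDR = Q_max / Q_min
TDR = 3699 / 994 = 3.72


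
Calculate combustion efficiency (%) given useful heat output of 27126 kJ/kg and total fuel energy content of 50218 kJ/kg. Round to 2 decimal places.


Efficiency = (Q_useful / Q_fuel) * 100
Efficiency = (27126 / 50218) * 100
Efficiency = 0.5402 * 100 = 54.02%


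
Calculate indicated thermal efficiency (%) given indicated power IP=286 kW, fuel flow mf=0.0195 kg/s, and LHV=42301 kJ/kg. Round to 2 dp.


eta_ith = (IP / (mf * LHV)) * 100
Denominator = 0.0195 * 42301 = 824.8695 kW
eta_ith = (286 / 824.8695) * 100 = 34.67%


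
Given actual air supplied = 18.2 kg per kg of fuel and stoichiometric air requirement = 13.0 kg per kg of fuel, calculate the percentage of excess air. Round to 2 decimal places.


Excess air = actual - stoichiometric = 18.2 - 13.0 = 5.20 kg/kg fuel
Excess air % = (excess / stoich) * 100 = (5.20 / 13.0) * 100 = 40.00%


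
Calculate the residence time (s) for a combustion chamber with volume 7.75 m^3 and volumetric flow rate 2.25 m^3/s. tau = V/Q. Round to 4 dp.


tau = V / Q_flow
tau = 7.75 / 2.25 = 3.4444 s


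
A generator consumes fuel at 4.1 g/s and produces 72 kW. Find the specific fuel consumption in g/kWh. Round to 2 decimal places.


SFC = (mf / BP) * 3600
Rate = 4.1 / 72 = 0.056944 g/(s*kW)
SFC = 0.056944 * 3600 = 205.00 g/kWh


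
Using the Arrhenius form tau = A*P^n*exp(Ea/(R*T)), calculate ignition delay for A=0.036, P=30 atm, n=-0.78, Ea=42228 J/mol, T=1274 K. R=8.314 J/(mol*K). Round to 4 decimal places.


tau = A * P^n * exp(Ea/(R*T))
P^n = 30^(-0.78) = 0.07044423
Ea/(R*T) = 42228/(8.314*1274) = 3.986769
exp(Ea/(R*T)) = 53.880516
tau = 0.036 * 0.07044423 * 53.880516 = 0.1366 ms


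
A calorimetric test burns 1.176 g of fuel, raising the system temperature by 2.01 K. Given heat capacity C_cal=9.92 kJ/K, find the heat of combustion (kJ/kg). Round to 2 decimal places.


Hc = C_cal * delta_T / m_fuel
Q_released = 9.92 * 2.01 = 19.9392 kJ
m_fuel = 1.176 g = 1.176/1000 kg = 0.001176 kg
Hc = 19.9392 / 0.001176 = 16955.10 kJ/kg


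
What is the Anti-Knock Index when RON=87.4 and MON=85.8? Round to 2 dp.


AKI = (RON + MON) / 2
AKI = (87.4 + 85.8) / 2
AKI = 173.2 / 2 = 86.60


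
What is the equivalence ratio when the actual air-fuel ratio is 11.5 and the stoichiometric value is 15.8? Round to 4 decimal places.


phi = AFR_stoich / AFR_actual
phi = 15.8 / 11.5 = 1.3739


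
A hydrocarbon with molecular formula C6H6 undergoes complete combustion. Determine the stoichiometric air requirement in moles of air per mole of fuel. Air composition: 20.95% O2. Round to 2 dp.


Balanced combustion: C6H6 + 7.5 O2 -> 6 CO2 + 3 H2O
O2 needed = C + H/4 = 6 + 6/4 = 7.50 moles
Air moles = O2 / 0.2095 = 7.50 / 0.2095 = 35.80 moles air


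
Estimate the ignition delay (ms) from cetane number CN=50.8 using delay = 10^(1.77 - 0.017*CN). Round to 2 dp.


delay = 10^(1.77 - 0.017*CN)
Exponent = 1.77 - 0.017*50.8 = 0.9064
delay = 10^0.9064 = 8.06 ms


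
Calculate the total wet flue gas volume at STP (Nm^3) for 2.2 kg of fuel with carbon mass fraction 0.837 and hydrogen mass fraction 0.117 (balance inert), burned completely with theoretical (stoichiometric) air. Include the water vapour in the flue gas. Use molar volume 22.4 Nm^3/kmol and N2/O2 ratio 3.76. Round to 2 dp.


Per kg fuel: CO2 = (C/12 kmol)*22.4 = (0.837/12)*22.4 = 1.56240 Nm^3
Per kg fuel: H2O = (H/2 kmol)*22.4 = (0.117/2)*22.4 = 1.31040 Nm^3
O2 needed per kg fuel = C/12 + H/4 = 0.837/12 + 0.117/4 = 0.09900000 kmol
Per kg fuel: N2 = O2*3.76*22.4 = 0.09900000*3.76*22.4 = 8.33818 Nm^3
Total per kg = 1.56240 + 1.31040 + 8.33818 = 11.21098 Nm^3
Total = 11.21098 * 2.2 = 24.66 Nm^3


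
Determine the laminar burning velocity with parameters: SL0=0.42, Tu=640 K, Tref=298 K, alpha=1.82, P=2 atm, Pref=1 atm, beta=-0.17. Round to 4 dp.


SL = SL0 * (Tu/Tref)^alpha * (P/Pref)^beta
T ratio = 640/298 = 2.14765101
(T ratio)^alpha = 2.14765101^1.82 = 4.019518
(P/Pref)^beta = 2^(-0.17) = 0.888843
SL = 0.42 * 4.019518 * 0.888843 = 1.5005 m/s


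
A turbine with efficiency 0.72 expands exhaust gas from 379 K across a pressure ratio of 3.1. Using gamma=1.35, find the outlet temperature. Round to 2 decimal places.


T_out = T_in * (1 - eta * (1 - PR^(-(gamma-1)/gamma)))
Exponent = -(1.35-1)/1.35 = -0.25925926
PR^exp = 3.1^(-0.25925926) = 0.74577862
Factor = 1 - 0.72*(1 - 0.74577862) = 0.81696061
T_out = 379 * 0.81696061 = 309.63 K


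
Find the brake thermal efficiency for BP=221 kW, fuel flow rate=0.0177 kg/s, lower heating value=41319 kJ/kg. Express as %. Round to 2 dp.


eta_BTE = (BP / (mf * LHV)) * 100
Denominator = 0.0177 * 41319 = 731.3463 kW
eta_BTE = (221 / 731.3463) * 100 = 30.22%


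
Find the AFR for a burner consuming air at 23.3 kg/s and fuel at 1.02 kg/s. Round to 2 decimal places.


AFR = m_air / m_fuel
AFR = 23.3 / 1.02 = 22.84


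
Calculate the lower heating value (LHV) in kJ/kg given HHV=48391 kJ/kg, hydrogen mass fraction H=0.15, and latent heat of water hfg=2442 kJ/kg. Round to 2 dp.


LHV = HHV - hfg * 9 * H
Water correction = 2442 * 9 * 0.15 = 3296.700 kJ/kg
LHV = 48391 - 3296.700 = 45094.30 kJ/kg


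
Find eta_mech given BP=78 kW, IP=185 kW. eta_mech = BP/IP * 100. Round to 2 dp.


eta_mech = (BP / IP) * 100
Ratio = 78 / 185 = 0.4216
eta_mech = 0.4216 * 100 = 42.16%


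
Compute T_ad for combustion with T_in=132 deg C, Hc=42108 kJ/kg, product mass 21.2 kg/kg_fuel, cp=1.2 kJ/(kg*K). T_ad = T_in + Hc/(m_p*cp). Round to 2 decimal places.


T_ad = T_in + Hc / (m_p * cp)
Denominator = 21.2 * 1.2 = 25.4400
Temperature rise = 42108 / 25.4400 = 1655.19 K
T_ad = 132 + 1655.19 = 1787.19 deg C


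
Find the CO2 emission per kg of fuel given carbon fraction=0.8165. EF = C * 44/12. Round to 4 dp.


EF = C_frac * (M_CO2 / M_C)
EF = 0.8165 * (44/12)
EF = 0.8165 * 3.666667 = 2.9938 kg_CO2/kg_fuel


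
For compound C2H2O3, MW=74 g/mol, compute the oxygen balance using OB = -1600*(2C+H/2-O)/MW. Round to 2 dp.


OB = -1600 * (2C + H/2 - O) / MW
Inner = 2*2 + 2/2 - 3 = 2.00
OB = -1600 * 2.00 / 74 = -43.24%


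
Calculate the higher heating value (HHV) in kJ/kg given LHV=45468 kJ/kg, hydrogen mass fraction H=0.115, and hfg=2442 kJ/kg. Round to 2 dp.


HHV = LHV + hfg * 9 * H
Water addition = 2442 * 9 * 0.115 = 2527.470 kJ/kg
HHV = 45468 + 2527.470 = 47995.47 kJ/kg


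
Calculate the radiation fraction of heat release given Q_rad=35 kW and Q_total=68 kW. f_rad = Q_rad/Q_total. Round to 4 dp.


f_rad = Q_rad / Q_total
f_rad = 35 / 68 = 0.5147


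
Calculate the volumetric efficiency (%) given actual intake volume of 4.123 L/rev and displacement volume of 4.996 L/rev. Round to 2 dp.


eta_v = (V_actual / V_disp) * 100
Ratio = 4.123 / 4.996 = 0.8253
eta_v = 0.8253 * 100 = 82.53%


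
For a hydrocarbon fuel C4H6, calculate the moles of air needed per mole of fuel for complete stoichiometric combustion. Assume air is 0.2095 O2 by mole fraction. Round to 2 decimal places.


Balanced combustion: C4H6 + 5.5 O2 -> 4 CO2 + 3 H2O
O2 needed = C + H/4 = 4 + 6/4 = 5.50 moles
Air moles = O2 / 0.2095 = 5.50 / 0.2095 = 26.25 moles air


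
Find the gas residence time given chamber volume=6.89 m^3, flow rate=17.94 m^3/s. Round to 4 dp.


tau = V / Q_flow
tau = 6.89 / 17.94 = 0.3841 s


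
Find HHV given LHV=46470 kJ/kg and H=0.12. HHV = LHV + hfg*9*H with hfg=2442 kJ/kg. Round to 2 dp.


HHV = LHV + hfg * 9 * H
Water addition = 2442 * 9 * 0.12 = 2637.360 kJ/kg
HHV = 46470 + 2637.360 = 49107.36 kJ/kg


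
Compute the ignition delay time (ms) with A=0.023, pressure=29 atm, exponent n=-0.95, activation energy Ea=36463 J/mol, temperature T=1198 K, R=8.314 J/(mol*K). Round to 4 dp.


tau = A * P^n * exp(Ea/(R*T))
P^n = 29^(-0.95) = 0.04080580
Ea/(R*T) = 36463/(8.314*1198) = 3.660881
exp(Ea/(R*T)) = 38.895577
tau = 0.023 * 0.04080580 * 38.895577 = 0.0365 ms


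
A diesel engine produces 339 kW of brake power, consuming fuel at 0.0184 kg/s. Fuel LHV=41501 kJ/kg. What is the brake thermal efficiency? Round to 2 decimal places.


eta_BTE = (BP / (mf * LHV)) * 100
Denominator = 0.0184 * 41501 = 763.6184 kW
eta_BTE = (339 / 763.6184) * 100 = 44.39%


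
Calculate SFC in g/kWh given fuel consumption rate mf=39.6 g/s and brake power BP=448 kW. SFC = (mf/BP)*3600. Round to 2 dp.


SFC = (mf / BP) * 3600
Rate = 39.6 / 448 = 0.088393 g/(s*kW)
SFC = 0.088393 * 3600 = 318.21 g/kWh


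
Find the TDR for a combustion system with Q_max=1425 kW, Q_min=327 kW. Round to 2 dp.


TDR = Q_max / Q_min
TDR = 1425 / 327 = 4.36


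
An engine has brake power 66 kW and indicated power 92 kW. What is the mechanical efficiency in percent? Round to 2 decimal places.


eta_mech = (BP / IP) * 100
Ratio = 66 / 92 = 0.7174
eta_mech = 0.7174 * 100 = 71.74%


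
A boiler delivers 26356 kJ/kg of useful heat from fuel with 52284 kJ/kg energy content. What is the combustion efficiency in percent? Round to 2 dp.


Efficiency = (Q_useful / Q_fuel) * 100
Efficiency = (26356 / 52284) * 100
Efficiency = 0.5041 * 100 = 50.41%


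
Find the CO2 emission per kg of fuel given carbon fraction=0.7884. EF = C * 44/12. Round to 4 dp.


EF = C_frac * (M_CO2 / M_C)
EF = 0.7884 * (44/12)
EF = 0.7884 * 3.666667 = 2.8908 kg_CO2/kg_fuel


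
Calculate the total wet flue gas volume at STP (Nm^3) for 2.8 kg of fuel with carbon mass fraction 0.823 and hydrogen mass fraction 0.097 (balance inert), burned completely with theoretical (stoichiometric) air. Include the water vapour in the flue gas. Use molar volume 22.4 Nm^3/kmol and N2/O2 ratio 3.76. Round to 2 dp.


Per kg fuel: CO2 = (C/12 kmol)*22.4 = (0.823/12)*22.4 = 1.53627 Nm^3
Per kg fuel: H2O = (H/2 kmol)*22.4 = (0.097/2)*22.4 = 1.08640 Nm^3
O2 needed per kg fuel = C/12 + H/4 = 0.823/12 + 0.097/4 = 0.09283333 kmol
Per kg fuel: N2 = O2*3.76*22.4 = 0.09283333*3.76*22.4 = 7.81879 Nm^3
Total per kg = 1.53627 + 1.08640 + 7.81879 = 10.44146 Nm^3
Total = 10.44146 * 2.8 = 29.24 Nm^3


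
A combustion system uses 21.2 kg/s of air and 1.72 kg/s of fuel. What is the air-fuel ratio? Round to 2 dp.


AFR = m_air / m_fuel
AFR = 21.2 / 1.72 = 12.33


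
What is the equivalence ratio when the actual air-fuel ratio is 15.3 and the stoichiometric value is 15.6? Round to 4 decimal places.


phi = AFR_stoich / AFR_actual
phi = 15.6 / 15.3 = 1.0196


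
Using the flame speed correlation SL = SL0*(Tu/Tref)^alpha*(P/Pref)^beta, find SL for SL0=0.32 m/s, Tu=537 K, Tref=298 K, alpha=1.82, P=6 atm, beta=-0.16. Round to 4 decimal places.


SL = SL0 * (Tu/Tref)^alpha * (P/Pref)^beta
T ratio = 537/298 = 1.80201342
(T ratio)^alpha = 1.80201342^1.82 = 2.920651
(P/Pref)^beta = 6^(-0.16) = 0.750751
SL = 0.32 * 2.920651 * 0.750751 = 0.7017 m/s


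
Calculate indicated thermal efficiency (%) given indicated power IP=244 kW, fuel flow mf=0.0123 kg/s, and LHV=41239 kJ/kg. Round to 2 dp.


eta_ith = (IP / (mf * LHV)) * 100
Denominator = 0.0123 * 41239 = 507.2397 kW
eta_ith = (244 / 507.2397) * 100 = 48.10%


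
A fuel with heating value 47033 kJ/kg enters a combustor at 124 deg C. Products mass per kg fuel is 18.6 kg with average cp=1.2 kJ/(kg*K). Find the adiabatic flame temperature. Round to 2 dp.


T_ad = T_in + Hc / (m_p * cp)
Denominator = 18.6 * 1.2 = 22.3200
Temperature rise = 47033 / 22.3200 = 2107.21 K
T_ad = 124 + 2107.21 = 2231.21 deg C


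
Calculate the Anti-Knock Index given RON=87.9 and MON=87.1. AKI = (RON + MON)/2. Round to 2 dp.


AKI = (RON + MON) / 2
AKI = (87.9 + 87.1) / 2
AKI = 175.0 / 2 = 87.50


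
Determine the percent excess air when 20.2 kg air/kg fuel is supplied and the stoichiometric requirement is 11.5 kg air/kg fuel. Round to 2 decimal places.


Excess air = actual - stoichiometric = 20.2 - 11.5 = 8.70 kg/kg fuel
Excess air % = (excess / stoich) * 100 = (8.70 / 11.5) * 100 = 75.65%


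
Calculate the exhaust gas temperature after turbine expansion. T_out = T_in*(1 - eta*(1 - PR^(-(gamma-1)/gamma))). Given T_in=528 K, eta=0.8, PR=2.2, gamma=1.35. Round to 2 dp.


T_out = T_in * (1 - eta * (1 - PR^(-(gamma-1)/gamma)))
Exponent = -(1.35-1)/1.35 = -0.25925926
PR^exp = 2.2^(-0.25925926) = 0.81512413
Factor = 1 - 0.8*(1 - 0.81512413) = 0.85209930
T_out = 528 * 0.85209930 = 449.91 K


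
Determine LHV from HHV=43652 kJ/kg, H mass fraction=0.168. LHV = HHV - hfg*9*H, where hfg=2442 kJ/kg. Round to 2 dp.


LHV = HHV - hfg * 9 * H
Water correction = 2442 * 9 * 0.168 = 3692.304 kJ/kg
LHV = 43652 - 3692.304 = 39959.70 kJ/kg


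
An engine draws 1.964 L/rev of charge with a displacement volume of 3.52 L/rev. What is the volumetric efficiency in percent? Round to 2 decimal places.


eta_v = (V_actual / V_disp) * 100
Ratio = 1.964 / 3.52 = 0.5580
eta_v = 0.5580 * 100 = 55.80%


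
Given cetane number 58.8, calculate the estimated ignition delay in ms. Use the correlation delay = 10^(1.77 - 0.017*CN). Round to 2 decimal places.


delay = 10^(1.77 - 0.017*CN)
Exponent = 1.77 - 0.017*58.8 = 0.7704
delay = 10^0.7704 = 5.89 ms


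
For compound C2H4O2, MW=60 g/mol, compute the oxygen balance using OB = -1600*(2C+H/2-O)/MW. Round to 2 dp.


OB = -1600 * (2C + H/2 - O) / MW
Inner = 2*2 + 4/2 - 2 = 4.00
OB = -1600 * 4.00 / 60 = -106.67%


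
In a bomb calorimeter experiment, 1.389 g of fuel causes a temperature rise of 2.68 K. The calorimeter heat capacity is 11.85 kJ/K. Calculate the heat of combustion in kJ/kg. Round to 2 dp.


Hc = C_cal * delta_T / m_fuel
Q_released = 11.85 * 2.68 = 31.7580 kJ
m_fuel = 1.389 g = 1.389/1000 kg = 0.001389 kg
Hc = 31.7580 / 0.001389 = 22863.93 kJ/kg


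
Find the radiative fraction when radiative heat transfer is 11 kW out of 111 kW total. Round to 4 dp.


f_rad = Q_rad / Q_total
f_rad = 11 / 111 = 0.0991


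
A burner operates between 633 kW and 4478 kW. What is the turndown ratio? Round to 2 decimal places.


TDR = Q_max / Q_min
TDR = 4478 / 633 = 7.07


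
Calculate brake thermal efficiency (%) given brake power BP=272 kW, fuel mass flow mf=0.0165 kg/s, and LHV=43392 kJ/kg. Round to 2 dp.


eta_BTE = (BP / (mf * LHV)) * 100
Denominator = 0.0165 * 43392 = 715.9680 kW
eta_BTE = (272 / 715.9680) * 100 = 37.99%


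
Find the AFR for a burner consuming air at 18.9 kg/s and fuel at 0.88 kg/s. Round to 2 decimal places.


AFR = m_air / m_fuel
AFR = 18.9 / 0.88 = 21.48


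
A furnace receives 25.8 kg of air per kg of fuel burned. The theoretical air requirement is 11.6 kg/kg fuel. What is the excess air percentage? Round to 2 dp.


Excess air = actual - stoichiometric = 25.8 - 11.6 = 14.20 kg/kg fuel
Excess air % = (excess / stoich) * 100 = (14.20 / 11.6) * 100 = 122.41%


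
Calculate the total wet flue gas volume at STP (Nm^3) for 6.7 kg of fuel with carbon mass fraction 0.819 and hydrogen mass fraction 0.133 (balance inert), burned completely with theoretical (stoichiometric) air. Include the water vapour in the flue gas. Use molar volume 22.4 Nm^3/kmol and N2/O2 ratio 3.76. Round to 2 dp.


Per kg fuel: CO2 = (C/12 kmol)*22.4 = (0.819/12)*22.4 = 1.52880 Nm^3
Per kg fuel: H2O = (H/2 kmol)*22.4 = (0.133/2)*22.4 = 1.48960 Nm^3
O2 needed per kg fuel = C/12 + H/4 = 0.819/12 + 0.133/4 = 0.10150000 kmol
Per kg fuel: N2 = O2*3.76*22.4 = 0.10150000*3.76*22.4 = 8.54874 Nm^3
Total per kg = 1.52880 + 1.48960 + 8.54874 = 11.56714 Nm^3
Total = 11.56714 * 6.7 = 77.50 Nm^3


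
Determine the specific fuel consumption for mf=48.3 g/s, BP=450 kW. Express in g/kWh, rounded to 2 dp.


SFC = (mf / BP) * 3600
Rate = 48.3 / 450 = 0.107333 g/(s*kW)
SFC = 0.107333 * 3600 = 386.40 g/kWh


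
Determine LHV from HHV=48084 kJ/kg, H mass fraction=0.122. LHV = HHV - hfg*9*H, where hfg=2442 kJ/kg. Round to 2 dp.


LHV = HHV - hfg * 9 * H
Water correction = 2442 * 9 * 0.122 = 2681.316 kJ/kg
LHV = 48084 - 2681.316 = 45402.68 kJ/kg


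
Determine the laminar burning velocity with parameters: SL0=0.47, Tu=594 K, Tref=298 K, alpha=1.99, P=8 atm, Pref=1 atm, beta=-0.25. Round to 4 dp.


SL = SL0 * (Tu/Tref)^alpha * (P/Pref)^beta
T ratio = 594/298 = 1.99328859
(T ratio)^alpha = 1.99328859^1.99 = 3.945887
(P/Pref)^beta = 8^(-0.25) = 0.594604
SL = 0.47 * 3.945887 * 0.594604 = 1.1027 m/s


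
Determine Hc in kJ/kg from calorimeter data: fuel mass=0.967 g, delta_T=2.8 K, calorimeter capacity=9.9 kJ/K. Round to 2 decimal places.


Hc = C_cal * delta_T / m_fuel
Q_released = 9.9 * 2.8 = 27.7200 kJ
m_fuel = 0.967 g = 0.967/1000 kg = 0.000967 kg
Hc = 27.7200 / 0.000967 = 28665.98 kJ/kg


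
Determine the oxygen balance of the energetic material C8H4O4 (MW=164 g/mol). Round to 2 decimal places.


OB = -1600 * (2C + H/2 - O) / MW
Inner = 2*8 + 4/2 - 4 = 14.00
OB = -1600 * 14.00 / 164 = -136.59%


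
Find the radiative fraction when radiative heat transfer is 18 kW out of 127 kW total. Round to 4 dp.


f_rad = Q_rad / Q_total
f_rad = 18 / 127 = 0.1417


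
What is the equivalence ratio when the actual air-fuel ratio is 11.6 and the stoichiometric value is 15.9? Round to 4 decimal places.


phi = AFR_stoich / AFR_actual
phi = 15.9 / 11.6 = 1.3707


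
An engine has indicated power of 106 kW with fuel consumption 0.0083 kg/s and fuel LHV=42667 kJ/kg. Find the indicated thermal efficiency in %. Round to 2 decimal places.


eta_ith = (IP / (mf * LHV)) * 100
Denominator = 0.0083 * 42667 = 354.1361 kW
eta_ith = (106 / 354.1361) * 100 = 29.93%


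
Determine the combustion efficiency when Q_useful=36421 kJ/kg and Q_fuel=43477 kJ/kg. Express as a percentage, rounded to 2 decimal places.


Efficiency = (Q_useful / Q_fuel) * 100
Efficiency = (36421 / 43477) * 100
Efficiency = 0.8377 * 100 = 83.77%


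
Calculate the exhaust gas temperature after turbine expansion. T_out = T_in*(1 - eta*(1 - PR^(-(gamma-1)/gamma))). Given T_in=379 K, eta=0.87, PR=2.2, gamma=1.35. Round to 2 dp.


T_out = T_in * (1 - eta * (1 - PR^(-(gamma-1)/gamma)))
Exponent = -(1.35-1)/1.35 = -0.25925926
PR^exp = 2.2^(-0.25925926) = 0.81512413
Factor = 1 - 0.87*(1 - 0.81512413) = 0.83915799
T_out = 379 * 0.83915799 = 318.04 K


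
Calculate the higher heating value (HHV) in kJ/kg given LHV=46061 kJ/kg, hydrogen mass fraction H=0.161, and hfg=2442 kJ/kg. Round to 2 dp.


HHV = LHV + hfg * 9 * H
Water addition = 2442 * 9 * 0.161 = 3538.458 kJ/kg
HHV = 46061 + 3538.458 = 49599.46 kJ/kg


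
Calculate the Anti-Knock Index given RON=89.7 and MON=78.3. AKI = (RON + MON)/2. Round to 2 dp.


AKI = (RON + MON) / 2
AKI = (89.7 + 78.3) / 2
AKI = 168.0 / 2 = 84.00


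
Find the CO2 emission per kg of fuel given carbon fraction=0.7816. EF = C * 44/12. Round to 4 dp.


EF = C_frac * (M_CO2 / M_C)
EF = 0.7816 * (44/12)
EF = 0.7816 * 3.666667 = 2.8659 kg_CO2/kg_fuel


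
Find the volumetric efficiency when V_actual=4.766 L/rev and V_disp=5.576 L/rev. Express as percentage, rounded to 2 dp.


eta_v = (V_actual / V_disp) * 100
Ratio = 4.766 / 5.576 = 0.8547
eta_v = 0.8547 * 100 = 85.47%


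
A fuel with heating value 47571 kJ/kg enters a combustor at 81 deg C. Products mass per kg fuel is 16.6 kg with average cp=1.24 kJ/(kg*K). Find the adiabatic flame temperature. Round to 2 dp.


T_ad = T_in + Hc / (m_p * cp)
Denominator = 16.6 * 1.24 = 20.5840
Temperature rise = 47571 / 20.5840 = 2311.07 K
T_ad = 81 + 2311.07 = 2392.07 deg C


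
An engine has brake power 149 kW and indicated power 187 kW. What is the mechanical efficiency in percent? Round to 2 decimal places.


eta_mech = (BP / IP) * 100
Ratio = 149 / 187 = 0.7968
eta_mech = 0.7968 * 100 = 79.68%


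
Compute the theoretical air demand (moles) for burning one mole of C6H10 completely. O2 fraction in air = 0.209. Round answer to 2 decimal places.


Balanced combustion: C6H10 + 8.5 O2 -> 6 CO2 + 5 H2O
O2 needed = C + H/4 = 6 + 10/4 = 8.50 moles
Air moles = O2 / 0.209 = 8.50 / 0.209 = 40.67 moles air


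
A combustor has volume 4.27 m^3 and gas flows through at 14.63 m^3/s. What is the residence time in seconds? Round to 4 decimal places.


tau = V / Q_flow
tau = 4.27 / 14.63 = 0.2919 s


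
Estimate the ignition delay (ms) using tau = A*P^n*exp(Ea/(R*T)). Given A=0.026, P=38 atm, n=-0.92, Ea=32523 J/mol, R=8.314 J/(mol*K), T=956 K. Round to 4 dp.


tau = A * P^n * exp(Ea/(R*T))
P^n = 38^(-0.92) = 0.03520457
Ea/(R*T) = 32523/(8.314*956) = 4.091878
exp(Ea/(R*T)) = 59.852194
tau = 0.026 * 0.03520457 * 59.852194 = 0.0548 ms


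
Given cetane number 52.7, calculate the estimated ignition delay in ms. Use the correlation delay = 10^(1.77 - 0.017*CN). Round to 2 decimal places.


delay = 10^(1.77 - 0.017*CN)
Exponent = 1.77 - 0.017*52.7 = 0.8741
delay = 10^0.8741 = 7.48 ms


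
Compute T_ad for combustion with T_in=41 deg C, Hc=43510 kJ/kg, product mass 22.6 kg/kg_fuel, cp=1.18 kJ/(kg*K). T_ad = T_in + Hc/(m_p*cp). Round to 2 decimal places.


T_ad = T_in + Hc / (m_p * cp)
Denominator = 22.6 * 1.18 = 26.6680
Temperature rise = 43510 / 26.6680 = 1631.54 K
T_ad = 41 + 1631.54 = 1672.54 deg C


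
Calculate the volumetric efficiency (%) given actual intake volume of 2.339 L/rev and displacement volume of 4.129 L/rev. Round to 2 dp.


eta_v = (V_actual / V_disp) * 100
Ratio = 2.339 / 4.129 = 0.5665
eta_v = 0.5665 * 100 = 56.65%


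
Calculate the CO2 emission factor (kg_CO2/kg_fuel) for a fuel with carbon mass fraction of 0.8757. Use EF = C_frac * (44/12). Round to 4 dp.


EF = C_frac * (M_CO2 / M_C)
EF = 0.8757 * (44/12)
EF = 0.8757 * 3.666667 = 3.2109 kg_CO2/kg_fuel


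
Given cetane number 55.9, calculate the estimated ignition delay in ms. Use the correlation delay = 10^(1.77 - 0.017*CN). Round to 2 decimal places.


delay = 10^(1.77 - 0.017*CN)
Exponent = 1.77 - 0.017*55.9 = 0.8197
delay = 10^0.8197 = 6.60 ms


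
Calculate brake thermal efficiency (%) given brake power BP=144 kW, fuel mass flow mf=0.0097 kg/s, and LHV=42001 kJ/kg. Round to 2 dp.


eta_BTE = (BP / (mf * LHV)) * 100
Denominator = 0.0097 * 42001 = 407.4097 kW
eta_BTE = (144 / 407.4097) * 100 = 35.35%


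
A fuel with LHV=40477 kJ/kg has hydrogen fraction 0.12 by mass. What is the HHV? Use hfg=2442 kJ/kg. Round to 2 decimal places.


HHV = LHV + hfg * 9 * H
Water addition = 2442 * 9 * 0.12 = 2637.360 kJ/kg
HHV = 40477 + 2637.360 = 43114.36 kJ/kg


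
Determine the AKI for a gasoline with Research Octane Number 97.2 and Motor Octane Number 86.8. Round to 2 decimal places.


AKI = (RON + MON) / 2
AKI = (97.2 + 86.8) / 2
AKI = 184.0 / 2 = 92.00


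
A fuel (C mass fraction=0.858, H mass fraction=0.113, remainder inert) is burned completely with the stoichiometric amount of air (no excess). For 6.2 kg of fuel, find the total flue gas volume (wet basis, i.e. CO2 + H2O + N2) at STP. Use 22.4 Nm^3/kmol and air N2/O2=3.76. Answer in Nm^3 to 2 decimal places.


Per kg fuel: CO2 = (C/12 kmol)*22.4 = (0.858/12)*22.4 = 1.60160 Nm^3
Per kg fuel: H2O = (H/2 kmol)*22.4 = (0.113/2)*22.4 = 1.26560 Nm^3
O2 needed per kg fuel = C/12 + H/4 = 0.858/12 + 0.113/4 = 0.09975000 kmol
Per kg fuel: N2 = O2*3.76*22.4 = 0.09975000*3.76*22.4 = 8.40134 Nm^3
Total per kg = 1.60160 + 1.26560 + 8.40134 = 11.26854 Nm^3
Total = 11.26854 * 6.2 = 69.86 Nm^3


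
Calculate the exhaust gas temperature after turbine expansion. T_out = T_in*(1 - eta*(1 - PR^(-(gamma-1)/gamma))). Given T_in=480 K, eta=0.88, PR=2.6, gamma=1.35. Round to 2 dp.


T_out = T_in * (1 - eta * (1 - PR^(-(gamma-1)/gamma)))
Exponent = -(1.35-1)/1.35 = -0.25925926
PR^exp = 2.6^(-0.25925926) = 0.78057442
Factor = 1 - 0.88*(1 - 0.78057442) = 0.80690549
T_out = 480 * 0.80690549 = 387.31 K


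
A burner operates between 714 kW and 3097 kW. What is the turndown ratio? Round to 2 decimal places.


TDR = Q_max / Q_min
TDR = 3097 / 714 = 4.34


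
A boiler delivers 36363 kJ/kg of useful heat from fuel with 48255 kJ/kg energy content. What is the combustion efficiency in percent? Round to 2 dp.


Efficiency = (Q_useful / Q_fuel) * 100
Efficiency = (36363 / 48255) * 100
Efficiency = 0.7536 * 100 = 75.36%


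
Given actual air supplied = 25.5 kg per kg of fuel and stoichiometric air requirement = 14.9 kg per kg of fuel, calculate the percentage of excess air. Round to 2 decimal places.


Excess air = actual - stoichiometric = 25.5 - 14.9 = 10.60 kg/kg fuel
Excess air % = (excess / stoich) * 100 = (10.60 / 14.9) * 100 = 71.14%


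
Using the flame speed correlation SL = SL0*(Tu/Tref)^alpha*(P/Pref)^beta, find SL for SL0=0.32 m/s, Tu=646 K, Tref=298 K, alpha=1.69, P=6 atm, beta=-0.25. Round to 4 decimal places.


SL = SL0 * (Tu/Tref)^alpha * (P/Pref)^beta
T ratio = 646/298 = 2.16778523
(T ratio)^alpha = 2.16778523^1.69 = 3.697153
(P/Pref)^beta = 6^(-0.25) = 0.638943
SL = 0.32 * 3.697153 * 0.638943 = 0.7559 m/s


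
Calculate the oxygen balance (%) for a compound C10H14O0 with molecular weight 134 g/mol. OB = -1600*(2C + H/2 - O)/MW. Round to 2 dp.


OB = -1600 * (2C + H/2 - O) / MW
Inner = 2*10 + 14/2 - 0 = 27.00
OB = -1600 * 27.00 / 134 = -322.39%


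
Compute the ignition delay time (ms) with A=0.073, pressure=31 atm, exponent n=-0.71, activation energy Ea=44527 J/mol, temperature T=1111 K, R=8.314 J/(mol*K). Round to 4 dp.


tau = A * P^n * exp(Ea/(R*T))
P^n = 31^(-0.71) = 0.08732391
Ea/(R*T) = 44527/(8.314*1111) = 4.820581
exp(Ea/(R*T)) = 124.037097
tau = 0.073 * 0.08732391 * 124.037097 = 0.7907 ms


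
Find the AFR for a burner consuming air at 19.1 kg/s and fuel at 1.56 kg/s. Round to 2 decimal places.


AFR = m_air / m_fuel
AFR = 19.1 / 1.56 = 12.24


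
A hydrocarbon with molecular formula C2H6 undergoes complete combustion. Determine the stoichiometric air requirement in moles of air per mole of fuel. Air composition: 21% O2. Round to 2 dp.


Balanced combustion: C2H6 + 3.5 O2 -> 2 CO2 + 3 H2O
O2 needed = C + H/4 = 2 + 6/4 = 3.50 moles
Air moles = O2 / 0.21 = 3.50 / 0.21 = 16.67 moles air


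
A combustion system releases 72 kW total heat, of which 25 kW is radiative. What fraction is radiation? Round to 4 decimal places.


f_rad = Q_rad / Q_total
f_rad = 25 / 72 = 0.3472


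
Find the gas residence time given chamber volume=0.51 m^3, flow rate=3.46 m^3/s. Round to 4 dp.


tau = V / Q_flow
tau = 0.51 / 3.46 = 0.1474 s


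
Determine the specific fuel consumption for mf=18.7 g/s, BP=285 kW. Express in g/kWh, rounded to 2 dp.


SFC = (mf / BP) * 3600
Rate = 18.7 / 285 = 0.065614 g/(s*kW)
SFC = 0.065614 * 3600 = 236.21 g/kWh
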